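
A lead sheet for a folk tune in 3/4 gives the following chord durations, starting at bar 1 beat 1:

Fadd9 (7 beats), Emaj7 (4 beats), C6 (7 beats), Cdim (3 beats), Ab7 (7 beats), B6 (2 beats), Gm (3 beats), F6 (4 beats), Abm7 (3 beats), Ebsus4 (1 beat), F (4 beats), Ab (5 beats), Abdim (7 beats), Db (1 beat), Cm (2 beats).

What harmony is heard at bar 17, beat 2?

Ab

Beat 2 of bar 17 is beat (17−1)×3 + 2 = 50 overall.
Running totals: Fadd9 ends at 7, Emaj7 ends at 11, C6 ends at 18, Cdim ends at 21, Ab7 ends at 28, B6 ends at 30, Gm ends at 33, F6 ends at 37, Abm7 ends at 40, Ebsus4 ends at 41, F ends at 45, Ab ends at 50.
Beat 50 falls within Ab.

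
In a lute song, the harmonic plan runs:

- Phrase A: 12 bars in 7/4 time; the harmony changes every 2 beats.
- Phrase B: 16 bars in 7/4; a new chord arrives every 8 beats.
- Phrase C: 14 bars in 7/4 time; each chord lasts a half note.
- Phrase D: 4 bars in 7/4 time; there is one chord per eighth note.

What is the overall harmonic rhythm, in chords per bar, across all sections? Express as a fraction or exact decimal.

3.5 chords per bar

A: 12 × 7 = 84 beats ÷ 2 = 42 chords.
B: 16 × 7 = 112 beats ÷ 8 = 14 chords.
C: 14 × 7 = 98 beats ÷ 2 = 49 chords.
D: 4 × 7 = 28 beats ÷ 0.5 = 56 chords.
Overall: 161 chords over 46 bars → 161/46 = 3.5 chords per bar.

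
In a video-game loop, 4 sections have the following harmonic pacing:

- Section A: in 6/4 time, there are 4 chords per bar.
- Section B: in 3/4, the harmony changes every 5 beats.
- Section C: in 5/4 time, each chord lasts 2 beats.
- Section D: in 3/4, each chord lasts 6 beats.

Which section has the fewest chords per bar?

A: 6 beats/bar ÷ 1.5 beats/chord = 4 chords/bar.
B: 3 beats/bar ÷ 5 beats/chord = 0.6 chords/bar.
C: 5 beats/bar ÷ 2 beats/chord = 2.5 chords/bar.
D: 3 beats/bar ÷ 6 beats/chord = 0.5 chords/bar.
Slowest is D at 0.5 chords/bar.

Section D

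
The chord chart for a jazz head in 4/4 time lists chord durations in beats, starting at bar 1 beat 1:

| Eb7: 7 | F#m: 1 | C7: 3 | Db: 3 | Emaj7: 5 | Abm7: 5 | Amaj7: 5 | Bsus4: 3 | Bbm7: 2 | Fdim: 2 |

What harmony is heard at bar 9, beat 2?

Beat 2 of bar 9 is beat (9−1)×4 + 2 = 34 overall.
Running totals: Eb7 ends at 7, F#m ends at 8, C7 ends at 11, Db ends at 14, Emaj7 ends at 19, Abm7 ends at 24, Amaj7 ends at 29, Bsus4 ends at 32, Bbm7 ends at 34.
Beat 34 falls within Bbm7.

Bbm7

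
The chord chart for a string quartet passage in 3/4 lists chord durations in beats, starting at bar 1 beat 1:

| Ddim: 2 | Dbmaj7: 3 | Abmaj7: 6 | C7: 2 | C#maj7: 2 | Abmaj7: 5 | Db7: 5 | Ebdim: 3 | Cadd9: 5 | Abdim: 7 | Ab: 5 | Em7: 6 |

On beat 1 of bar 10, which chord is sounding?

Beat 1 of bar 10 is beat (10−1)×3 + 1 = 28 overall.
Running totals: Ddim ends at 2, Dbmaj7 ends at 5, Abmaj7 ends at 11, C7 ends at 13, C#maj7 ends at 15, Abmaj7 ends at 20, Db7 ends at 25, Ebdim ends at 28.
Beat 28 falls within Ebdim.

Ebdim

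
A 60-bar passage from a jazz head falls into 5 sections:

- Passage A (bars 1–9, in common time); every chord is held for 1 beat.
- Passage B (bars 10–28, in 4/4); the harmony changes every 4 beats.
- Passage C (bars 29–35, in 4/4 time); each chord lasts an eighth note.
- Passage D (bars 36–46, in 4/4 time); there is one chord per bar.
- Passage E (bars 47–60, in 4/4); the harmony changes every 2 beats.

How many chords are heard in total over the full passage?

A has 36 beats and chords last 1 each, so 36 chords.
B has 76 beats and chords last 4 each, so 19 chords.
C has 28 beats and chords last 0.5 each, so 56 chords.
D has 44 beats and chords last 4 each, so 11 chords.
E has 56 beats and chords last 2 each, so 28 chords.
Total: 36 + 19 + 56 + 11 + 28 = 150.

150 chords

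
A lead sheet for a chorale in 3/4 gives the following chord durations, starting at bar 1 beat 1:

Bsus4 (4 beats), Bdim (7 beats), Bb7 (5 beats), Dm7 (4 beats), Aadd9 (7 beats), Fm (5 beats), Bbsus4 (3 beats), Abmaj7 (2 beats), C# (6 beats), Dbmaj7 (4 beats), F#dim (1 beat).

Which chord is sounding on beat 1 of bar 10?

Fm

Beat 1 of bar 10 is beat (10−1)×3 + 1 = 28 overall.
Running totals: Bsus4 ends at 4, Bdim ends at 11, Bb7 ends at 16, Dm7 ends at 20, Aadd9 ends at 27, Fm ends at 32.
Beat 28 falls within Fm.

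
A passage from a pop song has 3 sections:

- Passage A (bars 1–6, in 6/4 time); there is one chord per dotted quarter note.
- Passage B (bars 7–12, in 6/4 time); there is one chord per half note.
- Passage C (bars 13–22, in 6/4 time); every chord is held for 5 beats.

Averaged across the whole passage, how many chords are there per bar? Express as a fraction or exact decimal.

A: 6 bars of 6 beats is 36 beats; at 1.5 beats each that's 24 chords.
B: 6 bars of 6 beats is 36 beats; at 2 beats each that's 18 chords.
C: 10 bars of 6 beats is 60 beats; at 5 beats each that's 12 chords.
Overall: 54 chords over 22 bars → 54/22 = 27/11 chords per bar.

27/11 chords per bar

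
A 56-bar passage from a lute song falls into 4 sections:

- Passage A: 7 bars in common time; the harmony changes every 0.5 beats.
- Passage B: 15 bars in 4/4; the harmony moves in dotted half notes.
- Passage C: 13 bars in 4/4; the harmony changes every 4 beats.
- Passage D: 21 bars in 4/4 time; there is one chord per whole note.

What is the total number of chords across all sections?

A: 7 bars × 4 beats = 28 beats; 0.5 beats/chord → 56 chords.
B: 15 bars × 4 beats = 60 beats; 3 beats/chord → 20 chords.
C: 13 bars × 4 beats = 52 beats; 4 beats/chord → 13 chords.
D: 21 bars × 4 beats = 84 beats; 4 beats/chord → 21 chords.
Total: 56 + 20 + 13 + 21 = 110.

110 chords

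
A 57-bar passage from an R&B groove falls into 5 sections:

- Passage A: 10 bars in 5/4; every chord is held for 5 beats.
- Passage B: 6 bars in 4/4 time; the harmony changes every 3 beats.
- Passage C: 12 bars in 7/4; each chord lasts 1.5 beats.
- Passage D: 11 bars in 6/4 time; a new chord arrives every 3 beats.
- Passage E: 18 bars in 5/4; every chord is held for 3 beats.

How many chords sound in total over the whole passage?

126 chords

A: 10 bars × 5 beats = 50 beats; 5 beats/chord → 10 chords.
B: 6 bars × 4 beats = 24 beats; 3 beats/chord → 8 chords.
C: 12 bars × 7 beats = 84 beats; 1.5 beats/chord → 56 chords.
D: 11 bars × 6 beats = 66 beats; 3 beats/chord → 22 chords.
E: 18 bars × 5 beats = 90 beats; 3 beats/chord → 30 chords.
Total: 10 + 8 + 56 + 22 + 30 = 126.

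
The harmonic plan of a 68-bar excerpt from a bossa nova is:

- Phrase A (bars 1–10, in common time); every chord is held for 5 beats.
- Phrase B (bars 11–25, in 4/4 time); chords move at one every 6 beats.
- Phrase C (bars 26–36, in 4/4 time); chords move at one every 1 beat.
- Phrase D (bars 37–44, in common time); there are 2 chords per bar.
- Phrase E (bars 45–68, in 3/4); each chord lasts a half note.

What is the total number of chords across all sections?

114 chords

A: 10·4 = 40 beats, 40/5 = 8 chords.
B: 15·4 = 60 beats, 60/6 = 10 chords.
C: 11·4 = 44 beats, 44/1 = 44 chords.
D: 8·4 = 32 beats, 32/2 = 16 chords.
E: 24·3 = 72 beats, 72/2 = 36 chords.
Total: 8 + 10 + 44 + 16 + 36 = 114.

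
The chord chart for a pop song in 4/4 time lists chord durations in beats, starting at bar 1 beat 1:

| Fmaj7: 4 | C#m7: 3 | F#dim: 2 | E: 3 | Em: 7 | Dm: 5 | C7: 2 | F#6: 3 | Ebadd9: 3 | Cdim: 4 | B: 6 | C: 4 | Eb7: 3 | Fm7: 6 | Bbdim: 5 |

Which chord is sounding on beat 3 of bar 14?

Beat 3 of bar 14 is beat (14−1)×4 + 3 = 55 overall.
Running totals: Fmaj7 ends at 4, C#m7 ends at 7, F#dim ends at 9, E ends at 12, Em ends at 19, Dm ends at 24, C7 ends at 26, F#6 ends at 29, Ebadd9 ends at 32, Cdim ends at 36, B ends at 42, C ends at 46, Eb7 ends at 49, Fm7 ends at 55.
Beat 55 falls within Fm7.

Fm7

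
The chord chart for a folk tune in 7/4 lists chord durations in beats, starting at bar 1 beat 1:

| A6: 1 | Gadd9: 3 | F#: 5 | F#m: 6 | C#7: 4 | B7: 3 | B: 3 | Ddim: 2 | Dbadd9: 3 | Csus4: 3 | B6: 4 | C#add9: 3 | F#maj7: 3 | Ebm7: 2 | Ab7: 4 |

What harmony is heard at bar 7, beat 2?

Beat 2 of bar 7 is beat (7−1)×7 + 2 = 44 overall.
Running totals: A6 ends at 1, Gadd9 ends at 4, F# ends at 9, F#m ends at 15, C#7 ends at 19, B7 ends at 22, B ends at 25, Ddim ends at 27, Dbadd9 ends at 30, Csus4 ends at 33, B6 ends at 37, C#add9 ends at 40, F#maj7 ends at 43, Ebm7 ends at 45.
Beat 44 falls within Ebm7.

Ebm7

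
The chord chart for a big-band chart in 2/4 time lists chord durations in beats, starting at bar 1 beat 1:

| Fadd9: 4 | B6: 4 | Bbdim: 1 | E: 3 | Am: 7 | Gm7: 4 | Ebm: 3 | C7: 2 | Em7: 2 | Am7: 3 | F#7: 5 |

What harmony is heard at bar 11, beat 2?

Beat 2 of bar 11 is beat (11−1)×2 + 2 = 22 overall.
Running totals: Fadd9 ends at 4, B6 ends at 8, Bbdim ends at 9, E ends at 12, Am ends at 19, Gm7 ends at 23.
Beat 22 falls within Gm7.

Gm7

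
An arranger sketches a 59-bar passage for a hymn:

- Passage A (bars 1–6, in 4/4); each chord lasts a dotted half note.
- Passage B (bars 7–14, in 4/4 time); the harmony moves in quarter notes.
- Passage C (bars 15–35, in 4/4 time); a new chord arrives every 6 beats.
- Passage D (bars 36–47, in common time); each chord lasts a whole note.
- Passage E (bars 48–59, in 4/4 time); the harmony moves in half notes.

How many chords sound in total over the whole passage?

A: 6 bars × 4 beats = 24 beats; 3 beats/chord → 8 chords.
B: 8 bars × 4 beats = 32 beats; 1 beat/chord → 32 chords.
C: 21 bars × 4 beats = 84 beats; 6 beats/chord → 14 chords.
D: 12 bars × 4 beats = 48 beats; 4 beats/chord → 12 chords.
E: 12 bars × 4 beats = 48 beats; 2 beats/chord → 24 chords.
Total: 8 + 32 + 14 + 12 + 24 = 90.

90 chords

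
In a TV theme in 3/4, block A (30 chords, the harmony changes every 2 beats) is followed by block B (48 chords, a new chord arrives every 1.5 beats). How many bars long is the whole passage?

A: 30 × 2 = 60 beats = 20 bars.
B: 48 × 1.5 = 72 beats = 24 bars.
Total: 20 + 24 = 44 bars.

44 bars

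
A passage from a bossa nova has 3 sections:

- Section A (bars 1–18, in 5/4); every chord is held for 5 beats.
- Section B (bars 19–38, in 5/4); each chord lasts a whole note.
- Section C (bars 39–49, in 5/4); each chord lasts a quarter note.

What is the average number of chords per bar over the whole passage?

A: 18 × 5 = 90 beats ÷ 5 = 18 chords.
B: 20 × 5 = 100 beats ÷ 4 = 25 chords.
C: 11 × 5 = 55 beats ÷ 1 = 55 chords.
Overall: 98 chords over 49 bars → 98/49 = 2 chords per bar.

2 chords per bar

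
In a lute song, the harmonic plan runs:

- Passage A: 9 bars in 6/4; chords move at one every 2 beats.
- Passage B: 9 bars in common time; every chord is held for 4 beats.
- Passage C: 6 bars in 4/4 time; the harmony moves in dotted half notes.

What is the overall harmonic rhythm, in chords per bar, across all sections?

A: 9 bars of 6 beats is 54 beats; at 2 beats each that's 27 chords.
B: 9 bars of 4 beats is 36 beats; at 4 beats each that's 9 chords.
C: 6 bars of 4 beats is 24 beats; at 3 beats each that's 8 chords.
Overall: 44 chords over 24 bars → 44/24 = 11/6 chords per bar.

11/6 chords per bar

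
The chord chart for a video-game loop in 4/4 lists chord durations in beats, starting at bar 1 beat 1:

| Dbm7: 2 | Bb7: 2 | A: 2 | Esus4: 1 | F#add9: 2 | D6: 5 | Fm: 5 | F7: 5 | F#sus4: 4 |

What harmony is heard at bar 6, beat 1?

Beat 1 of bar 6 is beat (6−1)×4 + 1 = 21 overall.
Running totals: Dbm7 ends at 2, Bb7 ends at 4, A ends at 6, Esus4 ends at 7, F#add9 ends at 9, D6 ends at 14, Fm ends at 19, F7 ends at 24.
Beat 21 falls within F7.

F7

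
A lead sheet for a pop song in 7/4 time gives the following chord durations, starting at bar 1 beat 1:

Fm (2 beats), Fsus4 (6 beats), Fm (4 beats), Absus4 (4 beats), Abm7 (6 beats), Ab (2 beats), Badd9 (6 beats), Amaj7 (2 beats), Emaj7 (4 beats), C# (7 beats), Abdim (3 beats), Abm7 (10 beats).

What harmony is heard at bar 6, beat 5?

Beat 5 of bar 6 is beat (6−1)×7 + 5 = 40 overall.
Running totals: Fm ends at 2, Fsus4 ends at 8, Fm ends at 12, Absus4 ends at 16, Abm7 ends at 22, Ab ends at 24, Badd9 ends at 30, Amaj7 ends at 32, Emaj7 ends at 36, C# ends at 43.
Beat 40 falls within C#.

C#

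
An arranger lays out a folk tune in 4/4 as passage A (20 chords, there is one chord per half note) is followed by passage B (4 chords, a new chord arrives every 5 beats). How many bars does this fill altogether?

15 bars

A: 20 × 2 = 40 beats = 10 bars.
B: 4 × 5 = 20 beats = 5 bars.
Total: 10 + 5 = 15 bars.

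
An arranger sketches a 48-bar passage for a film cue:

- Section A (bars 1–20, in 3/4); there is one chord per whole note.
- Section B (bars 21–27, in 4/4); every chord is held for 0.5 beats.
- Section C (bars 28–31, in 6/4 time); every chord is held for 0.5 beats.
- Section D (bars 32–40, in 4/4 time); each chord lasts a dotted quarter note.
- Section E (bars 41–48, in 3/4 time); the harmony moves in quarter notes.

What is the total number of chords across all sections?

167 chords

A has 60 beats and chords last 4 each, so 15 chords.
B has 28 beats and chords last 0.5 each, so 56 chords.
C has 24 beats and chords last 0.5 each, so 48 chords.
D has 36 beats and chords last 1.5 each, so 24 chords.
E has 24 beats and chords last 1 each, so 24 chords.
Total: 15 + 56 + 48 + 24 + 24 = 167.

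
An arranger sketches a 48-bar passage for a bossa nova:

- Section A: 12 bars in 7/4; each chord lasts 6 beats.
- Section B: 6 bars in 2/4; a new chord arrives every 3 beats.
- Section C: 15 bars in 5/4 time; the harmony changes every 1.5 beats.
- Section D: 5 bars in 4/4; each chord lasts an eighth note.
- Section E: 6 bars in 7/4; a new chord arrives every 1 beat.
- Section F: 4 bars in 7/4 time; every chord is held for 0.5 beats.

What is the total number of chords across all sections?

A: 12·7 = 84 beats, 84/6 = 14 chords.
B: 6·2 = 12 beats, 12/3 = 4 chords.
C: 15·5 = 75 beats, 75/1.5 = 50 chords.
D: 5·4 = 20 beats, 20/0.5 = 40 chords.
E: 6·7 = 42 beats, 42/1 = 42 chords.
F: 4·7 = 28 beats, 28/0.5 = 56 chords.
Total: 14 + 4 + 50 + 40 + 42 + 56 = 206.

206 chords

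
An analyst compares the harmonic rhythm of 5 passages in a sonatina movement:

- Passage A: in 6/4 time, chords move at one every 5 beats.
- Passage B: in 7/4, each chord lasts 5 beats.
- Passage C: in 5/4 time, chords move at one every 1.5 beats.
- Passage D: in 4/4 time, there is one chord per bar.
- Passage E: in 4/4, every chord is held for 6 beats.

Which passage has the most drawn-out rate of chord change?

Passage E

A: 6 beats/bar ÷ 5 beats/chord = 1.2 chords/bar.
B: 7 beats/bar ÷ 5 beats/chord = 1.4 chords/bar.
C: 5 beats/bar ÷ 1.5 beats/chord = 10/3 chords/bar.
D: 4 beats/bar ÷ 4 beats/chord = 1 chord/bar.
E: 4 beats/bar ÷ 6 beats/chord = 2/3 chords/bar.
Slowest is E at 2/3 chords/bar.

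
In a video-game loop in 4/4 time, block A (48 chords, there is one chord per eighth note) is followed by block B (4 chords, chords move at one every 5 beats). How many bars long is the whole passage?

11 bars

A: 48 × 0.5 = 24 beats = 6 bars.
B: 4 × 5 = 20 beats = 5 bars.
Total: 6 + 5 = 11 bars.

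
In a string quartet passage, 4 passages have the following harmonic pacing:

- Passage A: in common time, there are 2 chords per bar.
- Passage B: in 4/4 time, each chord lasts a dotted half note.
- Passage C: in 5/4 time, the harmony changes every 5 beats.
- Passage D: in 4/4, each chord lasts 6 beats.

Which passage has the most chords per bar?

Passage A

A: 4 beats/bar ÷ 2 beats/chord = 2 chords/bar.
B: 4 beats/bar ÷ 3 beats/chord = 4/3 chords/bar.
C: 5 beats/bar ÷ 5 beats/chord = 1 chord/bar.
D: 4 beats/bar ÷ 6 beats/chord = 2/3 chords/bar.
Fastest is A at 2 chords/bar.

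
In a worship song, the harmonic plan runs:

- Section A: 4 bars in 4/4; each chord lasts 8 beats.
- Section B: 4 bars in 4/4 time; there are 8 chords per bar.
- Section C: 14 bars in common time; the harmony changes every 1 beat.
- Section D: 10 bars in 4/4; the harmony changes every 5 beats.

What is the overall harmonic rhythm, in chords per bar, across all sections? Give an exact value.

A: 4 × 4 = 16 beats ÷ 8 = 2 chords.
B: 4 × 4 = 16 beats ÷ 0.5 = 32 chords.
C: 14 × 4 = 56 beats ÷ 1 = 56 chords.
D: 10 × 4 = 40 beats ÷ 5 = 8 chords.
Overall: 98 chords over 32 bars → 98/32 = 49/16 chords per bar.

49/16 chords per bar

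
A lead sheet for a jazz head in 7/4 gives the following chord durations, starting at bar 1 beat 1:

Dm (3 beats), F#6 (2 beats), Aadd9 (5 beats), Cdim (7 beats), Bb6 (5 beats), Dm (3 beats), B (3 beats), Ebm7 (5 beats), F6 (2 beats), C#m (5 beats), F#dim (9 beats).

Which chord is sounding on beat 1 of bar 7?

Beat 1 of bar 7 is beat (7−1)×7 + 1 = 43 overall.
Running totals: Dm ends at 3, F#6 ends at 5, Aadd9 ends at 10, Cdim ends at 17, Bb6 ends at 22, Dm ends at 25, B ends at 28, Ebm7 ends at 33, F6 ends at 35, C#m ends at 40, F#dim ends at 49.
Beat 43 falls within F#dim.

F#dim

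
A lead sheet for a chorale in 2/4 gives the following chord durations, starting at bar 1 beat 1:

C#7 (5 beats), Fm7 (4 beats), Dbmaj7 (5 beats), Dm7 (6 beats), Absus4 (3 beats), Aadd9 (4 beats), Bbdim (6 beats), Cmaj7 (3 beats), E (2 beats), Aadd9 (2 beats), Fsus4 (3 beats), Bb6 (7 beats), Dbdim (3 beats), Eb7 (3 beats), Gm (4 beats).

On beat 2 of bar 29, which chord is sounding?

Gm

Beat 2 of bar 29 is beat (29−1)×2 + 2 = 58 overall.
Running totals: C#7 ends at 5, Fm7 ends at 9, Dbmaj7 ends at 14, Dm7 ends at 20, Absus4 ends at 23, Aadd9 ends at 27, Bbdim ends at 33, Cmaj7 ends at 36, E ends at 38, Aadd9 ends at 40, Fsus4 ends at 43, Bb6 ends at 50, Dbdim ends at 53, Eb7 ends at 56, Gm ends at 60.
Beat 58 falls within Gm.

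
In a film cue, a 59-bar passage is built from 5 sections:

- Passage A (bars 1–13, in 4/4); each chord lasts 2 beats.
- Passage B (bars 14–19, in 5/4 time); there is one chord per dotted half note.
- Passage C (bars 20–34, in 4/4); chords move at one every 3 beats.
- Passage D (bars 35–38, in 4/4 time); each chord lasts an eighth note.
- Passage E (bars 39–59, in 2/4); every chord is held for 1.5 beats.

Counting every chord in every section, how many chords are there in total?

A: 13·4 = 52 beats, 52/2 = 26 chords.
B: 6·5 = 30 beats, 30/3 = 10 chords.
C: 15·4 = 60 beats, 60/3 = 20 chords.
D: 4·4 = 16 beats, 16/0.5 = 32 chords.
E: 21·2 = 42 beats, 42/1.5 = 28 chords.
Total: 26 + 10 + 20 + 32 + 28 = 116.

116 chords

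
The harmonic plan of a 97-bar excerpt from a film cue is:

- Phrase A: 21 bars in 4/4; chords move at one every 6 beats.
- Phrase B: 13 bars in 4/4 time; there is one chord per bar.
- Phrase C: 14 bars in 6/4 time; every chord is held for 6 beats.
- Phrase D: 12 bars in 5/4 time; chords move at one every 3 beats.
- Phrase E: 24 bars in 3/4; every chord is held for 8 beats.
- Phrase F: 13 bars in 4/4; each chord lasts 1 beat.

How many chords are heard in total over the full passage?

A has 84 beats and chords last 6 each, so 14 chords.
B has 52 beats and chords last 4 each, so 13 chords.
C has 84 beats and chords last 6 each, so 14 chords.
D has 60 beats and chords last 3 each, so 20 chords.
E has 72 beats and chords last 8 each, so 9 chords.
F has 52 beats and chords last 1 each, so 52 chords.
Total: 14 + 13 + 14 + 20 + 9 + 52 = 122.

122 chords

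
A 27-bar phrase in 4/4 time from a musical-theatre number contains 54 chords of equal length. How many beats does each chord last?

2 beats

27 bars × 4 beats/bar = 108 beats total.
108 beats ÷ 54 chords = 2 beats per chord.
(That is a half note.)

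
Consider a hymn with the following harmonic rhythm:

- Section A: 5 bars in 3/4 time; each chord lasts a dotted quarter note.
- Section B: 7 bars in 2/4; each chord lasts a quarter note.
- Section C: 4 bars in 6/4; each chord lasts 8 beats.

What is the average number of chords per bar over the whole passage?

A: 5 bars of 3 beats is 15 beats; at 1.5 beats each that's 10 chords.
B: 7 bars of 2 beats is 14 beats; at 1 beat each that's 14 chords.
C: 4 bars of 6 beats is 24 beats; at 8 beats each that's 3 chords.
Overall: 27 chords over 16 bars → 27/16 = 27/16 chords per bar.

27/16 chords per bar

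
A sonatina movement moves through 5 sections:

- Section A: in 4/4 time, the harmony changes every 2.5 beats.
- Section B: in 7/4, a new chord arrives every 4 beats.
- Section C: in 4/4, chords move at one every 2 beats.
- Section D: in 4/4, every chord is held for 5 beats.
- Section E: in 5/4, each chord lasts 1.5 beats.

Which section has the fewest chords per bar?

A: 4/2.5 = 1.6 chords/bar.
B: 7/4 = 1.75 chords/bar.
C: 4/2 = 2 chords/bar.
D: 4/5 = 0.8 chords/bar.
E: 5/1.5 = 10/3 chords/bar.
Slowest is D at 0.8 chords/bar.

Section D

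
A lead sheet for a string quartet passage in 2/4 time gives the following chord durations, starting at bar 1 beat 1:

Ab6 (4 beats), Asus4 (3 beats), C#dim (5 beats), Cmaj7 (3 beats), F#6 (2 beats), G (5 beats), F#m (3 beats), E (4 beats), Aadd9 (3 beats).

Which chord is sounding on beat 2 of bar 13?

E

Beat 2 of bar 13 is beat (13−1)×2 + 2 = 26 overall.
Running totals: Ab6 ends at 4, Asus4 ends at 7, C#dim ends at 12, Cmaj7 ends at 15, F#6 ends at 17, G ends at 22, F#m ends at 25, E ends at 29.
Beat 26 falls within E.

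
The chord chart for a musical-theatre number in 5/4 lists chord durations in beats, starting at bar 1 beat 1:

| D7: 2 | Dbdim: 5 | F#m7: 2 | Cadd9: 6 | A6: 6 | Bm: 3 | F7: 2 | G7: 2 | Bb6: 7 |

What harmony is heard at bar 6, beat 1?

F7

Beat 1 of bar 6 is beat (6−1)×5 + 1 = 26 overall.
Running totals: D7 ends at 2, Dbdim ends at 7, F#m7 ends at 9, Cadd9 ends at 15, A6 ends at 21, Bm ends at 24, F7 ends at 26.
Beat 26 falls within F7.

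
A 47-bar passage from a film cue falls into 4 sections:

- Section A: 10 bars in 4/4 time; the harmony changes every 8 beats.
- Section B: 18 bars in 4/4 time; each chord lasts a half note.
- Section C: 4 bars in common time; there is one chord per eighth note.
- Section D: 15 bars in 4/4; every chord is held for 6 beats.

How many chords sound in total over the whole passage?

A has 40 beats and chords last 8 each, so 5 chords.
B has 72 beats and chords last 2 each, so 36 chords.
C has 16 beats and chords last 0.5 each, so 32 chords.
D has 60 beats and chords last 6 each, so 10 chords.
Total: 5 + 36 + 32 + 10 = 83.

83 chords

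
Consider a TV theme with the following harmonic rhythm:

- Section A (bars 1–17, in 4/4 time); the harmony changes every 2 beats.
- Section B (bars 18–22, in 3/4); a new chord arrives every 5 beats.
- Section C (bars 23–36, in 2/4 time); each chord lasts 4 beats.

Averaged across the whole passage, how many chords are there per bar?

A: 17 bars of 4 beats is 68 beats; at 2 beats each that's 34 chords.
B: 5 bars of 3 beats is 15 beats; at 5 beats each that's 3 chords.
C: 14 bars of 2 beats is 28 beats; at 4 beats each that's 7 chords.
Overall: 44 chords over 36 bars → 44/36 = 11/9 chords per bar.

11/9 chords per bar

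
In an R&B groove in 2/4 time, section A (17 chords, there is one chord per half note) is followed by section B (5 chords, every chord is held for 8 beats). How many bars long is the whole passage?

37 bars

A: 17 × 2 = 34 beats = 17 bars.
B: 5 × 8 = 40 beats = 20 bars.
Total: 17 + 20 = 37 bars.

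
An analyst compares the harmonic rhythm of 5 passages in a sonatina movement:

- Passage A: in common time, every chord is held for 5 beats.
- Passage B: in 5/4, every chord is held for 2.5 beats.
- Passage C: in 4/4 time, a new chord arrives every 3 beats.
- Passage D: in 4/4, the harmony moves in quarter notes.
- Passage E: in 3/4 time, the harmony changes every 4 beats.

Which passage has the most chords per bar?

A: 4/5 = 0.8 chords/bar.
B: 5/2.5 = 2 chords/bar.
C: 4/3 = 4/3 chords/bar.
D: 4/1 = 4 chords/bar.
E: 3/4 = 0.75 chords/bar.
Fastest is D at 4 chords/bar.

Passage D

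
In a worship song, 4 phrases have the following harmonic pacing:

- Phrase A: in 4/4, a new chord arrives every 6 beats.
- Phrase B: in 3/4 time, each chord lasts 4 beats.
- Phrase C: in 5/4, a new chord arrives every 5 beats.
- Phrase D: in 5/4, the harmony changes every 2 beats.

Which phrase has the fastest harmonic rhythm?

Phrase D

A: each chord is 6 beats in 4/4, so 2/3 per bar.
B: each chord is 4 beats in 3/4, so 0.75 per bar.
C: each chord is 5 beats in 5/4, so 1 per bar.
D: each chord is 2 beats in 5/4, so 2.5 per bar.
Fastest is D at 2.5 chords/bar.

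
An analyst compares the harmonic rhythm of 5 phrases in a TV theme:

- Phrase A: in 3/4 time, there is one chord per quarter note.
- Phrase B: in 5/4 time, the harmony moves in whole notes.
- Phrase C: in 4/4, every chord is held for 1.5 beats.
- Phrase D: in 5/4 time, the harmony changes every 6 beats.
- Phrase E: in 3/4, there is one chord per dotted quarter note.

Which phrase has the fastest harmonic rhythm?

Phrase A

A: 3 beats/bar ÷ 1 beat/chord = 3 chords/bar.
B: 5 beats/bar ÷ 4 beats/chord = 1.25 chords/bar.
C: 4 beats/bar ÷ 1.5 beats/chord = 8/3 chords/bar.
D: 5 beats/bar ÷ 6 beats/chord = 5/6 chords/bar.
E: 3 beats/bar ÷ 1.5 beats/chord = 2 chords/bar.
Fastest is A at 3 chords/bar.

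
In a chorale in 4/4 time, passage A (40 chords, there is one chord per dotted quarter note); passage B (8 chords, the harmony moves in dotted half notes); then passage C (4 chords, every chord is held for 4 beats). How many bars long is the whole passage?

25 bars

A: 40 × 1.5 = 60 beats = 15 bars.
B: 8 × 3 = 24 beats = 6 bars.
C: 4 × 4 = 16 beats = 4 bars.
Total: 15 + 6 + 4 = 25 bars.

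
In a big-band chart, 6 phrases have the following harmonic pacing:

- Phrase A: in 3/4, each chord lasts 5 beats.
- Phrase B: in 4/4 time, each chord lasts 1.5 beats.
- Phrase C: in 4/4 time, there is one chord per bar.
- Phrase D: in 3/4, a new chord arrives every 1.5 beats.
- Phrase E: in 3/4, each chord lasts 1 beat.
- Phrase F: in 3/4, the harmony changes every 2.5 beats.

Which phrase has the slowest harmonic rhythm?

Phrase A

A: 3 beats/bar ÷ 5 beats/chord = 0.6 chords/bar.
B: 4 beats/bar ÷ 1.5 beats/chord = 8/3 chords/bar.
C: 4 beats/bar ÷ 4 beats/chord = 1 chord/bar.
D: 3 beats/bar ÷ 1.5 beats/chord = 2 chords/bar.
E: 3 beats/bar ÷ 1 beat/chord = 3 chords/bar.
F: 3 beats/bar ÷ 2.5 beats/chord = 1.2 chords/bar.
Slowest is A at 0.6 chords/bar.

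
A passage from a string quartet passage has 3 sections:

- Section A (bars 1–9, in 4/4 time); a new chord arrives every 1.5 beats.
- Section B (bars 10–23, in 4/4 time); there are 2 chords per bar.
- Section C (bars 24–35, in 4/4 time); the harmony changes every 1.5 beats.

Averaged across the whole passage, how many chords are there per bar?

A: 9 × 4 = 36 beats ÷ 1.5 = 24 chords.
B: 14 × 4 = 56 beats ÷ 2 = 28 chords.
C: 12 × 4 = 48 beats ÷ 1.5 = 32 chords.
Overall: 84 chords over 35 bars → 84/35 = 2.4 chords per bar.

2.4 chords per bar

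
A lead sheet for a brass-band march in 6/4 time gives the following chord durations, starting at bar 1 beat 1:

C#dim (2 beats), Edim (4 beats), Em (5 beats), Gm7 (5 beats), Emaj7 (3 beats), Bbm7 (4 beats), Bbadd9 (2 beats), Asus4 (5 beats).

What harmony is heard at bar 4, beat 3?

Bbm7

Beat 3 of bar 4 is beat (4−1)×6 + 3 = 21 overall.
Running totals: C#dim ends at 2, Edim ends at 6, Em ends at 11, Gm7 ends at 16, Emaj7 ends at 19, Bbm7 ends at 23.
Beat 21 falls within Bbm7.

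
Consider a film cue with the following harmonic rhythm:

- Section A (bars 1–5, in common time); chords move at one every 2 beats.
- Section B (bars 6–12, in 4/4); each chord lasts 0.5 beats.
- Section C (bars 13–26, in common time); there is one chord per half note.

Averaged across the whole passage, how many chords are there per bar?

47/13 chords per bar

A: 5 × 4 = 20 beats ÷ 2 = 10 chords.
B: 7 × 4 = 28 beats ÷ 0.5 = 56 chords.
C: 14 × 4 = 56 beats ÷ 2 = 28 chords.
Overall: 94 chords over 26 bars → 94/26 = 47/13 chords per bar.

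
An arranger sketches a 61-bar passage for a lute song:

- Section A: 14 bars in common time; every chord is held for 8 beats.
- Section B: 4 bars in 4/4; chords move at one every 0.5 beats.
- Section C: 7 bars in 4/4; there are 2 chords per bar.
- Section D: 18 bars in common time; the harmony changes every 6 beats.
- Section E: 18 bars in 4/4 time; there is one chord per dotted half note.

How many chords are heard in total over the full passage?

A has 56 beats and chords last 8 each, so 7 chords.
B has 16 beats and chords last 0.5 each, so 32 chords.
C has 28 beats and chords last 2 each, so 14 chords.
D has 72 beats and chords last 6 each, so 12 chords.
E has 72 beats and chords last 3 each, so 24 chords.
Total: 7 + 32 + 14 + 12 + 24 = 89.

89 chords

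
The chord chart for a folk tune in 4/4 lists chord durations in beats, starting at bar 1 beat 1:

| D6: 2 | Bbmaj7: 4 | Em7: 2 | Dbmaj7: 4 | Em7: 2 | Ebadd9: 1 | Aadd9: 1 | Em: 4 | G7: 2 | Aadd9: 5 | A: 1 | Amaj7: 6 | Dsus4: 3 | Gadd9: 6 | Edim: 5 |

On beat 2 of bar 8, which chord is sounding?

Beat 2 of bar 8 is beat (8−1)×4 + 2 = 30 overall.
Running totals: D6 ends at 2, Bbmaj7 ends at 6, Em7 ends at 8, Dbmaj7 ends at 12, Em7 ends at 14, Ebadd9 ends at 15, Aadd9 ends at 16, Em ends at 20, G7 ends at 22, Aadd9 ends at 27, A ends at 28, Amaj7 ends at 34.
Beat 30 falls within Amaj7.

Amaj7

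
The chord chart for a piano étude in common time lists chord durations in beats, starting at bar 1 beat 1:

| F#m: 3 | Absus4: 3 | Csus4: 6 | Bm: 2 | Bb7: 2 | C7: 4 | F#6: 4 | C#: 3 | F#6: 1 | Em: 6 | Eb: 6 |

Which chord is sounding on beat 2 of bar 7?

Beat 2 of bar 7 is beat (7−1)×4 + 2 = 26 overall.
Running totals: F#m ends at 3, Absus4 ends at 6, Csus4 ends at 12, Bm ends at 14, Bb7 ends at 16, C7 ends at 20, F#6 ends at 24, C# ends at 27.
Beat 26 falls within C#.

C#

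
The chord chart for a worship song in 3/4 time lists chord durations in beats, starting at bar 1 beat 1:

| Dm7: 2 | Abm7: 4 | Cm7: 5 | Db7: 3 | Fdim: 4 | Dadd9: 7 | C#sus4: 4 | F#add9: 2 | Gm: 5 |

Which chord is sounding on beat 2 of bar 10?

C#sus4

Beat 2 of bar 10 is beat (10−1)×3 + 2 = 29 overall.
Running totals: Dm7 ends at 2, Abm7 ends at 6, Cm7 ends at 11, Db7 ends at 14, Fdim ends at 18, Dadd9 ends at 25, C#sus4 ends at 29.
Beat 29 falls within C#sus4.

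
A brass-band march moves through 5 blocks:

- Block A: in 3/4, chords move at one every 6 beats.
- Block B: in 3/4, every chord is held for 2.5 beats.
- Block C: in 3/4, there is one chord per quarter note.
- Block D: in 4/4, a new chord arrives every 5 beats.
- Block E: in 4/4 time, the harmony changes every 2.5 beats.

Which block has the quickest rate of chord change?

A: 3 beats/bar ÷ 6 beats/chord = 0.5 chords/bar.
B: 3 beats/bar ÷ 2.5 beats/chord = 1.2 chords/bar.
C: 3 beats/bar ÷ 1 beat/chord = 3 chords/bar.
D: 4 beats/bar ÷ 5 beats/chord = 0.8 chords/bar.
E: 4 beats/bar ÷ 2.5 beats/chord = 1.6 chords/bar.
Fastest is C at 3 chords/bar.

Block C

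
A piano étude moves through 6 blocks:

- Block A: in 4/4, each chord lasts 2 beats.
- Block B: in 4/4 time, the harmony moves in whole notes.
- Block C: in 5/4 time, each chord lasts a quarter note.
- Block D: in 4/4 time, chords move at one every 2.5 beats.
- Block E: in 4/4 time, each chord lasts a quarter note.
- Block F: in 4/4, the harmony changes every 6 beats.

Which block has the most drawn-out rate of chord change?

Block F

A: each chord is 2 beats in 4/4, so 2 per bar.
B: each chord is 4 beats in 4/4, so 1 per bar.
C: each chord is 1 beat in 5/4, so 5 per bar.
D: each chord is 2.5 beats in 4/4, so 1.6 per bar.
E: each chord is 1 beat in 4/4, so 4 per bar.
F: each chord is 6 beats in 4/4, so 2/3 per bar.
Slowest is F at 2/3 chords/bar.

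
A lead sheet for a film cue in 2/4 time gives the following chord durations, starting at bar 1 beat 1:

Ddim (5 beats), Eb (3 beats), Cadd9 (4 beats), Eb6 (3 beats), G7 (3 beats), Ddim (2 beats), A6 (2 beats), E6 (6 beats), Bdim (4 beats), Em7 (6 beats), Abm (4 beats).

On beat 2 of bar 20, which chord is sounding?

Beat 2 of bar 20 is beat (20−1)×2 + 2 = 40 overall.
Running totals: Ddim ends at 5, Eb ends at 8, Cadd9 ends at 12, Eb6 ends at 15, G7 ends at 18, Ddim ends at 20, A6 ends at 22, E6 ends at 28, Bdim ends at 32, Em7 ends at 38, Abm ends at 42.
Beat 40 falls within Abm.

Abm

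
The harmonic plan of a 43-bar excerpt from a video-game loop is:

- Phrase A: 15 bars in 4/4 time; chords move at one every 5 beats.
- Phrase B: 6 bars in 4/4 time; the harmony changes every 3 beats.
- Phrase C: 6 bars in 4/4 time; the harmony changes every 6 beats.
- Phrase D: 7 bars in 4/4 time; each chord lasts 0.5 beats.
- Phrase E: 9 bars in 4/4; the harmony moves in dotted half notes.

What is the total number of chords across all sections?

A: 15 bars × 4 beats = 60 beats; 5 beats/chord → 12 chords.
B: 6 bars × 4 beats = 24 beats; 3 beats/chord → 8 chords.
C: 6 bars × 4 beats = 24 beats; 6 beats/chord → 4 chords.
D: 7 bars × 4 beats = 28 beats; 0.5 beats/chord → 56 chords.
E: 9 bars × 4 beats = 36 beats; 3 beats/chord → 12 chords.
Total: 12 + 8 + 4 + 56 + 12 = 92.

92 chords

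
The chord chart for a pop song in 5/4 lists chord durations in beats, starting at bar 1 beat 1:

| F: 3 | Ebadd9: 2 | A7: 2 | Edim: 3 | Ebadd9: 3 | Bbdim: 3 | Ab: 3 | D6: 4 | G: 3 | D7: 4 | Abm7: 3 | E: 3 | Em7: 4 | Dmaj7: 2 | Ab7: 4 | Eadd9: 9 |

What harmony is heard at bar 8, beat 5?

Beat 5 of bar 8 is beat (8−1)×5 + 5 = 40 overall.
Running totals: F ends at 3, Ebadd9 ends at 5, A7 ends at 7, Edim ends at 10, Ebadd9 ends at 13, Bbdim ends at 16, Ab ends at 19, D6 ends at 23, G ends at 26, D7 ends at 30, Abm7 ends at 33, E ends at 36, Em7 ends at 40.
Beat 40 falls within Em7.

Em7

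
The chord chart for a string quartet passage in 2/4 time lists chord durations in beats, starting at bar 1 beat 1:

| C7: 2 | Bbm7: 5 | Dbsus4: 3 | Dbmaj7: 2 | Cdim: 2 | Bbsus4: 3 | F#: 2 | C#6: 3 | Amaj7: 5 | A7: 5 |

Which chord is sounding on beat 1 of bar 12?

Amaj7

Beat 1 of bar 12 is beat (12−1)×2 + 1 = 23 overall.
Running totals: C7 ends at 2, Bbm7 ends at 7, Dbsus4 ends at 10, Dbmaj7 ends at 12, Cdim ends at 14, Bbsus4 ends at 17, F# ends at 19, C#6 ends at 22, Amaj7 ends at 27.
Beat 23 falls within Amaj7.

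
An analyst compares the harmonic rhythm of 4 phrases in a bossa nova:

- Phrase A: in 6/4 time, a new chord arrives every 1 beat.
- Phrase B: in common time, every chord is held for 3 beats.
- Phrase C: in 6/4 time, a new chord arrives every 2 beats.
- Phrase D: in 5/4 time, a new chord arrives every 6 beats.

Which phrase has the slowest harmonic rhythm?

Phrase D

A: 6/1 = 6 chords/bar.
B: 4/3 = 4/3 chords/bar.
C: 6/2 = 3 chords/bar.
D: 5/6 = 5/6 chords/bar.
Slowest is D at 5/6 chords/bar.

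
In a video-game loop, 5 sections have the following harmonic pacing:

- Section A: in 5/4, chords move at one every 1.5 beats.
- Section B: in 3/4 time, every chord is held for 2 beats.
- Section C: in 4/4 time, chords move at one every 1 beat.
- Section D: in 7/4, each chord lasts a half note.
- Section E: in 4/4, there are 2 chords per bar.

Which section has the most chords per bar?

Section C

A: 5/1.5 = 10/3 chords/bar.
B: 3/2 = 1.5 chords/bar.
C: 4/1 = 4 chords/bar.
D: 7/2 = 3.5 chords/bar.
E: 4/2 = 2 chords/bar.
Fastest is C at 4 chords/bar.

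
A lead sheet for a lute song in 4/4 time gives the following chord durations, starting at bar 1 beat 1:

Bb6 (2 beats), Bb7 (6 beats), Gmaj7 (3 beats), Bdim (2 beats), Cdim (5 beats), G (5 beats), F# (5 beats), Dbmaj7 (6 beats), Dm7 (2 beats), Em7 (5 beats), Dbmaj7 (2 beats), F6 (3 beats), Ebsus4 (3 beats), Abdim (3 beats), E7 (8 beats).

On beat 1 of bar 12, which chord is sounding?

Beat 1 of bar 12 is beat (12−1)×4 + 1 = 45 overall.
Running totals: Bb6 ends at 2, Bb7 ends at 8, Gmaj7 ends at 11, Bdim ends at 13, Cdim ends at 18, G ends at 23, F# ends at 28, Dbmaj7 ends at 34, Dm7 ends at 36, Em7 ends at 41, Dbmaj7 ends at 43, F6 ends at 46.
Beat 45 falls within F6.

F6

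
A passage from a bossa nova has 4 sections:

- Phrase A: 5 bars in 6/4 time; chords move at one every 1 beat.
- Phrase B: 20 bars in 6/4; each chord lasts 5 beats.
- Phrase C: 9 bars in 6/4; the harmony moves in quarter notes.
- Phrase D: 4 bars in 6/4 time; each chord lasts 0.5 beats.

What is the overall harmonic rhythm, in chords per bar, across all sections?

78/19 chords per bar

A: 5 bars of 6 beats is 30 beats; at 1 beat each that's 30 chords.
B: 20 bars of 6 beats is 120 beats; at 5 beats each that's 24 chords.
C: 9 bars of 6 beats is 54 beats; at 1 beat each that's 54 chords.
D: 4 bars of 6 beats is 24 beats; at 0.5 beats each that's 48 chords.
Overall: 156 chords over 38 bars → 156/38 = 78/19 chords per bar.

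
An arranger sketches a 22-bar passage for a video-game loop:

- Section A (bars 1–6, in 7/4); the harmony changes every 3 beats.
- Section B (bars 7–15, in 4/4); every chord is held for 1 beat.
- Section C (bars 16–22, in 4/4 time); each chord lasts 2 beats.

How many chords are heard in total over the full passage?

64 chords

A has 42 beats and chords last 3 each, so 14 chords.
B has 36 beats and chords last 1 each, so 36 chords.
C has 28 beats and chords last 2 each, so 14 chords.
Total: 14 + 36 + 14 = 64.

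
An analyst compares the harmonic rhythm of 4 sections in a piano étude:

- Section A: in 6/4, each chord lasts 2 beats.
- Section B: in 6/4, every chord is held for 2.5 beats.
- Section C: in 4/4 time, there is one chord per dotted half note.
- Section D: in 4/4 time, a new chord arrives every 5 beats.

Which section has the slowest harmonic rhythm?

Section D

A: each chord is 2 beats in 6/4, so 3 per bar.
B: each chord is 2.5 beats in 6/4, so 2.4 per bar.
C: each chord is 3 beats in 4/4, so 4/3 per bar.
D: each chord is 5 beats in 4/4, so 0.8 per bar.
Slowest is D at 0.8 chords/bar.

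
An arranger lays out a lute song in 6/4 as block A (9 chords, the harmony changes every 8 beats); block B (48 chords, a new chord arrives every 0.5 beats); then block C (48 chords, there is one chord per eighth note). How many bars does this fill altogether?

20 bars

A: 9 × 8 = 72 beats = 12 bars.
B: 48 × 0.5 = 24 beats = 4 bars.
C: 48 × 0.5 = 24 beats = 4 bars.
Total: 12 + 4 + 4 = 20 bars.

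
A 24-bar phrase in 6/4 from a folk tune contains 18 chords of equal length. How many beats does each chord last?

8 beats

24 bars × 6 beats/bar = 144 beats total.
144 beats ÷ 18 chords = 8 beats per chord.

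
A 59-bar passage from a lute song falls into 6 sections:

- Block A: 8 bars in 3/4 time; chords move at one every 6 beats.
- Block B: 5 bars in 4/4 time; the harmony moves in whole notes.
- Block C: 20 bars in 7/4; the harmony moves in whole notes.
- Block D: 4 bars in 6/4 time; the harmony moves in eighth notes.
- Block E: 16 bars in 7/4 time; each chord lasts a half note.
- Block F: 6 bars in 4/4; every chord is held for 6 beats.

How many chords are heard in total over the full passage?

A: 8·3 = 24 beats, 24/6 = 4 chords.
B: 5·4 = 20 beats, 20/4 = 5 chords.
C: 20·7 = 140 beats, 140/4 = 35 chords.
D: 4·6 = 24 beats, 24/0.5 = 48 chords.
E: 16·7 = 112 beats, 112/2 = 56 chords.
F: 6·4 = 24 beats, 24/6 = 4 chords.
Total: 4 + 5 + 35 + 48 + 56 + 4 = 152.

152 chords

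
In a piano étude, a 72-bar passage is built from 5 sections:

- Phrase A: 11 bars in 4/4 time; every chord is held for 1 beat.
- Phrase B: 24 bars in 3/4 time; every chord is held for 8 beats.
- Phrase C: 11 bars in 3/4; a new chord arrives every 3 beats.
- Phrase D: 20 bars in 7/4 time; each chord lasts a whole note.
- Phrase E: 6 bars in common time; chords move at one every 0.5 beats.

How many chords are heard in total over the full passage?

A: 11 bars × 4 beats = 44 beats; 1 beat/chord → 44 chords.
B: 24 bars × 3 beats = 72 beats; 8 beats/chord → 9 chords.
C: 11 bars × 3 beats = 33 beats; 3 beats/chord → 11 chords.
D: 20 bars × 7 beats = 140 beats; 4 beats/chord → 35 chords.
E: 6 bars × 4 beats = 24 beats; 0.5 beats/chord → 48 chords.
Total: 44 + 9 + 11 + 35 + 48 = 147.

147 chords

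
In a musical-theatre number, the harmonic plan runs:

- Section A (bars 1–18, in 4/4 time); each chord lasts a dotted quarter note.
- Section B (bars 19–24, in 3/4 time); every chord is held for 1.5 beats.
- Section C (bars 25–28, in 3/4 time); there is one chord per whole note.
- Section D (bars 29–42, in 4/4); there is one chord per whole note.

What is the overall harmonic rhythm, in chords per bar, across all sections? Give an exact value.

11/6 chords per bar

A: 18 bars of 4 beats is 72 beats; at 1.5 beats each that's 48 chords.
B: 6 bars of 3 beats is 18 beats; at 1.5 beats each that's 12 chords.
C: 4 bars of 3 beats is 12 beats; at 4 beats each that's 3 chords.
D: 14 bars of 4 beats is 56 beats; at 4 beats each that's 14 chords.
Overall: 77 chords over 42 bars → 77/42 = 11/6 chords per bar.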